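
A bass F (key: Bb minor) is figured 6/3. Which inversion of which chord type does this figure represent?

triad, first inversion

Intervals of 6/3 above the bass form a triad; the bass is the third, so this is first inversion.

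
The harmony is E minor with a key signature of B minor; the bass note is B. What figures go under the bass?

B is the fifth of E minor, so the chord is in second inversion.
A triad in second inversion is figured 6/4, conventionally abbreviated 6/4.

6/4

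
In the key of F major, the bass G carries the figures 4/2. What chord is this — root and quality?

The figures 4/2 indicate a seventh chord in third inversion.
In third inversion the root lies a second above the bass: a second above G in F major is A.
The chord tones are G, A, C, E, giving A minor seventh.

A minor seventh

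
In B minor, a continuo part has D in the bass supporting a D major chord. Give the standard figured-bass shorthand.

D is the root of D major, so the chord is in root position.
A triad in root position is figured 5/3, conventionally abbreviated (no figures — root-position triad).

no figures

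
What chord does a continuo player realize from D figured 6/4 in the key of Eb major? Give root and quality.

G minor

The figures 6/4 indicate a triad in second inversion.
In second inversion the root lies a fourth above the bass: a fourth above D in Eb major is G.
The chord tones are D, G, Bb, giving G minor.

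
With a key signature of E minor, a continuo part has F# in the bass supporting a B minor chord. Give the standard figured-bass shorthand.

F# is the fifth of B minor, so the chord is in second inversion.
A triad in second inversion is figured 6/4, conventionally abbreviated 6/4.

6/4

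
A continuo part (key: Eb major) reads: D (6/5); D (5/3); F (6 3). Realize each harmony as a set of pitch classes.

D, F, Ab, Bb | D, F, Ab | F, Ab, D

D (6/5/3): D, F, Ab, Bb.
D (5/3): D, F, Ab.
F (6/3): F, Ab, D.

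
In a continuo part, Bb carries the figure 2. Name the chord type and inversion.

seventh chord, third inversion

2 is shorthand for 6/4/2.
Intervals of 6/4/2 above the bass form a seventh chord; the bass is the seventh, so this is third inversion.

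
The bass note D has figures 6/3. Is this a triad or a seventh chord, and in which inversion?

triad, first inversion

Intervals of 6/3 above the bass form a triad; the bass is the third, so this is first inversion.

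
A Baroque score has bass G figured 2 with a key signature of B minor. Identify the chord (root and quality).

A dominant seventh

The figures 2 indicate a seventh chord in third inversion.
In third inversion the root lies a second above the bass: a second above G in B minor is A.
The chord tones are G, A, C#, E, giving A dominant seventh.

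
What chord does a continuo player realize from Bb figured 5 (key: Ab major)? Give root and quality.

Bb minor

The figures 5 indicate a triad in root position.
In root position the bass is the root, so the root is Bb.
The chord tones are Bb, Db, F, giving Bb minor.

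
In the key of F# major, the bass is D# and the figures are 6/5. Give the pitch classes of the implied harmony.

D#, F#, A#, B

The written figures 6/5 are shorthand for 6/5/3: the 3 is implied.
A third above D# in this key is F#.
A fifth above D# in this key is A#.
A sixth above D# in this key is B.
Together with the bass D#, this spells B major seventh in first inversion.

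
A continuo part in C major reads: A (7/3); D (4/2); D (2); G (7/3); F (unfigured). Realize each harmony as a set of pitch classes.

A (7/5/3): A, C, E, G.
D (6/4/2): D, E, G, B.
D (6/4/2): D, E, G, B.
G (7/5/3): G, B, D, F.
F (5/3): F, A, C.

A, C, E, G | D, E, G, B | D, E, G, B | G, B, D, F | F, A, C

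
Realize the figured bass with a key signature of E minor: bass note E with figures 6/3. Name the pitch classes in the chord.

E, G, C

A third above E in this key is G.
A sixth above E in this key is C.
Together with the bass E, this spells C major in first inversion.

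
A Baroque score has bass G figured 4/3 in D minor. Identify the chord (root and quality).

C dominant seventh

The figures 4/3 indicate a seventh chord in second inversion.
In second inversion the root lies a fourth above the bass: a fourth above G in D minor is C.
The chord tones are G, Bb, C, E, giving C dominant seventh.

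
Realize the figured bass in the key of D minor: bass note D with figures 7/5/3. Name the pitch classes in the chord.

A third above D in this key is F.
A fifth above D in this key is A.
A seventh above D in this key is C.
Together with the bass D, this spells D minor seventh in root position.

D, F, A, C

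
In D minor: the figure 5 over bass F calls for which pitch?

Counting 4 letter steps above F lands on C; in D minor, that letter is C.

C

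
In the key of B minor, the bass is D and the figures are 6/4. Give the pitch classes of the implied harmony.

A fourth above D in this key is G.
A sixth above D in this key is B.
Together with the bass D, this spells G major in second inversion.

D, G, B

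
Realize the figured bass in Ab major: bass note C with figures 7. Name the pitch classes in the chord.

The written figures 7 are shorthand for 7/5/3: the 5/3 are implied.
A third above C in this key is Eb.
A fifth above C in this key is G.
A seventh above C in this key is Bb.
Together with the bass C, this spells C minor seventh in root position.

C, Eb, G, Bb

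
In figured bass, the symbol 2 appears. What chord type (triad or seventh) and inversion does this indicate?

2 is shorthand for 6/4/2.
Intervals of 6/4/2 above the bass form a seventh chord; the bass is the seventh, so this is third inversion.

seventh chord, third inversion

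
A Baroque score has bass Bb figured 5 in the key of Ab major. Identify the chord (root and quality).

The figures 5 indicate a triad in root position.
In root position the bass is the root, so the root is Bb.
The chord tones are Bb, Db, F, giving Bb minor.

Bb minor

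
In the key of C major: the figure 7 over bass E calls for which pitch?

D

Counting 6 letter steps above E lands on D; in C major, that letter is D.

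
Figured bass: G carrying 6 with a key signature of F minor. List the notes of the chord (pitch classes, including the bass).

G, Bb, Eb

The written figures 6 are shorthand for 6/3: the 3 is implied.
A third above G in this key is Bb.
A sixth above G in this key is Eb.
Together with the bass G, this spells Eb major in first inversion.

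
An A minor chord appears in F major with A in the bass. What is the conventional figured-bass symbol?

A is the root of A minor, so the chord is in root position.
A triad in root position is figured 5/3, conventionally abbreviated (no figures — root-position triad).

no figures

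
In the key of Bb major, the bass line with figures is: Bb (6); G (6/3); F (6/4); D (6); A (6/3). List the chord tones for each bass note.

Bb, D, G | G, Bb, Eb | F, Bb, D | D, F, Bb | A, C, F

Bb (6/3): Bb, D, G.
G (6/3): G, Bb, Eb.
F (6/4): F, Bb, D.
D (6/3): D, F, Bb.
A (6/3): A, C, F.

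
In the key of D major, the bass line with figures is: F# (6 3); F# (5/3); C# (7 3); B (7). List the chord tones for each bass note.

F# (6/3): F#, A, D.
F# (5/3): F#, A, C#.
C# (7/5/3): C#, E, G, B.
B (7/5/3): B, D, F#, A.

F#, A, D | F#, A, C# | C#, E, G, B | B, D, F#, A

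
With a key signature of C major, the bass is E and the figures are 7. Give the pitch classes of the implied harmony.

E, G, B, D

The written figures 7 are shorthand for 7/5/3: the 5/3 are implied.
A third above E in this key is G.
A fifth above E in this key is B.
A seventh above E in this key is D.
Together with the bass E, this spells E minor seventh in root position.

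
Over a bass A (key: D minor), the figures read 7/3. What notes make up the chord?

A, C, E, G

The written figures 7/3 are shorthand for 7/5/3: the 5 is implied.
A third above A in this key is C.
A fifth above A in this key is E.
A seventh above A in this key is G.
Together with the bass A, this spells A minor seventh in root position.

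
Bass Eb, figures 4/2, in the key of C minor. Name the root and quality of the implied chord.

F minor seventh

The figures 4/2 indicate a seventh chord in third inversion.
In third inversion the root lies a second above the bass: a second above Eb in C minor is F.
The chord tones are Eb, F, Ab, C, giving F minor seventh.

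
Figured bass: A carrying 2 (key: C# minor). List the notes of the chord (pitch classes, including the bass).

The written figures 2 are shorthand for 6/4/2: the 6/4 are implied.
A second above A in this key is B.
A fourth above A in this key is D#.
A sixth above A in this key is F#.
Together with the bass A, this spells B dominant seventh in third inversion.

A, B, D#, F#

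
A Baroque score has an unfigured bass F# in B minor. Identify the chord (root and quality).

An unfigured bass indicates a triad in root position.
In root position the bass is the root, so the root is F#.
The chord tones are F#, A, C#, giving F# minor.

F# minor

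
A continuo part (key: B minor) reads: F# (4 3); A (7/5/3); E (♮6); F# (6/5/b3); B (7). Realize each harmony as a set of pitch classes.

F# (6/4/3): F#, A, B, D.
A (7/5/3): A, C#, E, G.
E (♮6/3): E, G, C.
F# (6/5/b3): F#, Ab, C#, D.
B (7/5/3): B, D, F#, A.

F#, A, B, D | A, C#, E, G | E, G, C | F#, Ab, C#, D | B, D, F#, A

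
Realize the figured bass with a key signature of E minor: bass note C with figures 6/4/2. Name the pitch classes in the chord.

C, D, F#, A

A second above C in this key is D.
A fourth above C in this key is F#.
A sixth above C in this key is A.
Together with the bass C, this spells D dominant seventh in third inversion.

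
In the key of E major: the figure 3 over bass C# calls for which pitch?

E

Counting 2 letter steps above C# lands on E; in E major, that letter is E.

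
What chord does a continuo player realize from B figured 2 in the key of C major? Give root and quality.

C major seventh

The figures 2 indicate a seventh chord in third inversion.
In third inversion the root lies a second above the bass: a second above B in C major is C.
The chord tones are B, C, E, G, giving C major seventh.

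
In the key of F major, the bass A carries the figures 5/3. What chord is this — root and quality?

The figures 5/3 indicate a triad in root position.
In root position the bass is the root, so the root is A.
The chord tones are A, C, E, giving A minor.

A minor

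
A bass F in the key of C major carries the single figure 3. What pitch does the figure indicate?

Counting 2 letter steps above F lands on A; in C major, that letter is A.

A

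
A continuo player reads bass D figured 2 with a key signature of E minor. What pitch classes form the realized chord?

The written figures 2 are shorthand for 6/4/2: the 6/4 are implied.
A second above D in this key is E.
A fourth above D in this key is G.
A sixth above D in this key is B.
Together with the bass D, this spells E minor seventh in third inversion.

D, E, G, B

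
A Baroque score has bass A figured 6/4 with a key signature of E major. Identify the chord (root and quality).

The figures 6/4 indicate a triad in second inversion.
In second inversion the root lies a fourth above the bass: a fourth above A in E major is D#.
The chord tones are A, D#, F#, giving D# diminished.

D# diminished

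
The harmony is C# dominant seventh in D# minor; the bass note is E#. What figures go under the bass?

6/5

E# is the third of C# dominant seventh, so the chord is in first inversion.
A seventh chord in first inversion is figured 6/5/3, conventionally abbreviated 6/5.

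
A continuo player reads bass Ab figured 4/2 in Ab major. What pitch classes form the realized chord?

Ab, Bb, Db, F

The written figures 4/2 are shorthand for 6/4/2: the 6 is implied.
A second above Ab in this key is Bb.
A fourth above Ab in this key is Db.
A sixth above Ab in this key is F.
Together with the bass Ab, this spells Bb minor seventh in third inversion.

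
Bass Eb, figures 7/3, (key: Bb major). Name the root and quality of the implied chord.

The figures 7/3 indicate a seventh chord in root position.
In root position the bass is the root, so the root is Eb.
The chord tones are Eb, G, Bb, D, giving Eb major seventh.

Eb major seventh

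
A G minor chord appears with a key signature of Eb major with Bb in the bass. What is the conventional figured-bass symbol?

Bb is the third of G minor, so the chord is in first inversion.
A triad in first inversion is figured 6/3, conventionally abbreviated 6.

6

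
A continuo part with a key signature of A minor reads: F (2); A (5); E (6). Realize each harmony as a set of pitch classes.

F, G, B, D | A, C, E | E, G, C

F (6/4/2): F, G, B, D.
A (5/3): A, C, E.
E (6/3): E, G, C.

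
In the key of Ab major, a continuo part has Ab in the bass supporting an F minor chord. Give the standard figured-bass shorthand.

6

Ab is the third of F minor, so the chord is in first inversion.
A triad in first inversion is figured 6/3, conventionally abbreviated 6.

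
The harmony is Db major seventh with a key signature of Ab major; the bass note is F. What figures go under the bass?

F is the third of Db major seventh, so the chord is in first inversion.
A seventh chord in first inversion is figured 6/5/3, conventionally abbreviated 6/5.

6/5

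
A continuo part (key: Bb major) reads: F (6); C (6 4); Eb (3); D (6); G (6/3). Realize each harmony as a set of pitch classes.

F, A, D | C, F, A | Eb, G, Bb | D, F, Bb | G, Bb, Eb

F (6/3): F, A, D.
C (6/4): C, F, A.
Eb (5/3): Eb, G, Bb.
D (6/3): D, F, Bb.
G (6/3): G, Bb, Eb.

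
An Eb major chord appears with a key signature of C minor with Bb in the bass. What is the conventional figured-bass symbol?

Bb is the fifth of Eb major, so the chord is in second inversion.
A triad in second inversion is figured 6/4, conventionally abbreviated 6/4.

6/4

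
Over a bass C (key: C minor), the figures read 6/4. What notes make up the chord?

A fourth above C in this key is F.
A sixth above C in this key is Ab.
Together with the bass C, this spells F minor in second inversion.

C, F, Ab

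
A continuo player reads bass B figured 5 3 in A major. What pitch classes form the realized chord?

B, D, F#

A third above B in this key is D.
A fifth above B in this key is F#.
Together with the bass B, this spells B minor in root position.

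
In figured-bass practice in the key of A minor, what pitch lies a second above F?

Counting 1 letter step above F lands on G; in A minor, that letter is G.

G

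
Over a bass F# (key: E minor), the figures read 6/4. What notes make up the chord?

F#, B, D

A fourth above F# in this key is B.
A sixth above F# in this key is D.
Together with the bass F#, this spells B minor in second inversion.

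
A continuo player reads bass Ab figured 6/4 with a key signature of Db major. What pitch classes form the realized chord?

A fourth above Ab in this key is Db.
A sixth above Ab in this key is F.
Together with the bass Ab, this spells Db major in second inversion.

Ab, Db, F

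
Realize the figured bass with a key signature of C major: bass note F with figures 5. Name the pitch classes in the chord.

The written figures 5 are shorthand for 5/3: the 3 is implied.
A third above F in this key is A.
A fifth above F in this key is C.
Together with the bass F, this spells F major in root position.

F, A, C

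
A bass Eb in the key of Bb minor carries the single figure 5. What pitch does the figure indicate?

Bb

Counting 4 letter steps above Eb lands on B; in Bb minor, that letter is Bb.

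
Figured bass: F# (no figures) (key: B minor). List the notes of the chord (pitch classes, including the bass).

An unfigured bass implies 5/3.
A third above F# in this key is A.
A fifth above F# in this key is C#.
Together with the bass F#, this spells F# minor in root position.

F#, A, C#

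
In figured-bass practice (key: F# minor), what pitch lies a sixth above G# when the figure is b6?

Counting 5 letter steps above G# lands on E; in F# minor, that letter is E.
The b6 figure lowers it a semitone, giving Eb.

Eb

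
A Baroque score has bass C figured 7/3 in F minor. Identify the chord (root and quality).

The figures 7/3 indicate a seventh chord in root position.
In root position the bass is the root, so the root is C.
The chord tones are C, Eb, G, Bb, giving C minor seventh.

C minor seventh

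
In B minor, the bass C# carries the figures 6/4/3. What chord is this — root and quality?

F# minor seventh

The figures 6/4/3 indicate a seventh chord in second inversion.
In second inversion the root lies a fourth above the bass: a fourth above C# in B minor is F#.
The chord tones are C#, E, F#, A, giving F# minor seventh.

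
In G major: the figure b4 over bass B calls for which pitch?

Eb

Counting 3 letter steps above B lands on E; in G major, that letter is E.
The b4 figure lowers it a semitone, giving Eb.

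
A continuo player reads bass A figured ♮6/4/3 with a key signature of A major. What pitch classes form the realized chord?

A, C#, D, F

A third above A in this key is C#.
A fourth above A in this key is D.
A sixth above A in this key is F#, made natural (F) by the ♮ figure.
Together with the bass A, this spells D minor-major seventh in second inversion.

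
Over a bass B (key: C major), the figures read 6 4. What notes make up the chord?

B, E, G

A fourth above B in this key is E.
A sixth above B in this key is G.
Together with the bass B, this spells E minor in second inversion.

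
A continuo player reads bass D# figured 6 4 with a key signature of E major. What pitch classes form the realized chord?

D#, G#, B

A fourth above D# in this key is G#.
A sixth above D# in this key is B.
Together with the bass D#, this spells G# minor in second inversion.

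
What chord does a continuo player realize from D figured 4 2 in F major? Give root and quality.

E half-diminished seventh

The figures 4 2 indicate a seventh chord in third inversion.
In third inversion the root lies a second above the bass: a second above D in F major is E.
The chord tones are D, E, G, Bb, giving E half-diminished seventh.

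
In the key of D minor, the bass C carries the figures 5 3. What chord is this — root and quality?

The figures 5 3 indicate a triad in root position.
In root position the bass is the root, so the root is C.
The chord tones are C, E, G, giving C major.

C major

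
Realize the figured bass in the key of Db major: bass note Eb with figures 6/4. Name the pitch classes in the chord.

A fourth above Eb in this key is Ab.
A sixth above Eb in this key is C.
Together with the bass Eb, this spells Ab major in second inversion.

Eb, Ab, C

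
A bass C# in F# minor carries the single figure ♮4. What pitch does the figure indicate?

Counting 3 letter steps above C# lands on F; in F# minor, that letter is F#.
The ♮4 figure makes it natural, giving F.

F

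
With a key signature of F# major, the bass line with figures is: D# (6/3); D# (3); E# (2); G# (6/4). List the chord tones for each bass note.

D#, F#, B | D#, F#, A# | E#, F#, A#, C# | G#, C#, E#

D# (6/3): D#, F#, B.
D# (5/3): D#, F#, A#.
E# (6/4/2): E#, F#, A#, C#.
G# (6/4): G#, C#, E#.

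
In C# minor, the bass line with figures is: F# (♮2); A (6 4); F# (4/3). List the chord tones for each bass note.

F# (6/4/♮2): F#, G, B, D#.
A (6/4): A, D#, F#.
F# (6/4/3): F#, A, B, D#.

F#, G, B, D# | A, D#, F# | F#, A, B, D#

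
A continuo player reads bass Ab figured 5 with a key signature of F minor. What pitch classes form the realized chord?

The written figures 5 are shorthand for 5/3: the 3 is implied.
A third above Ab in this key is C.
A fifth above Ab in this key is Eb.
Together with the bass Ab, this spells Ab major in root position.

Ab, C, Eb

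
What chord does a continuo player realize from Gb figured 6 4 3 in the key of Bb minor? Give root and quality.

The figures 6 4 3 indicate a seventh chord in second inversion.
In second inversion the root lies a fourth above the bass: a fourth above Gb in Bb minor is C.
The chord tones are Gb, Bb, C, Eb, giving C half-diminished seventh.

C half-diminished seventh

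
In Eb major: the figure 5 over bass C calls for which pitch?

G

Counting 4 letter steps above C lands on G; in Eb major, that letter is G.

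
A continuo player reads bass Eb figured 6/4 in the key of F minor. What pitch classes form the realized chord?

Eb, Ab, C

A fourth above Eb in this key is Ab.
A sixth above Eb in this key is C.
Together with the bass Eb, this spells Ab major in second inversion.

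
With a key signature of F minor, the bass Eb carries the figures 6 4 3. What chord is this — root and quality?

The figures 6 4 3 indicate a seventh chord in second inversion.
In second inversion the root lies a fourth above the bass: a fourth above Eb in F minor is Ab.
The chord tones are Eb, G, Ab, C, giving Ab major seventh.

Ab major seventh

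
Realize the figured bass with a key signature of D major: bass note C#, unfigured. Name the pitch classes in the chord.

C#, E, G

An unfigured bass implies 5/3.
A third above C# in this key is E.
A fifth above C# in this key is G.
Together with the bass C#, this spells C# diminished in root position.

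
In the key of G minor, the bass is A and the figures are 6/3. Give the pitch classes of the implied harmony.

A third above A in this key is C.
A sixth above A in this key is F.
Together with the bass A, this spells F major in first inversion.

A, C, F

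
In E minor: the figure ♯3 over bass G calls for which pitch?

B#

Counting 2 letter steps above G lands on B; in E minor, that letter is B.
The #3 figure raises it a semitone, giving B#.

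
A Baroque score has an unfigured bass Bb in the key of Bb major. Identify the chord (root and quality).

An unfigured bass indicates a triad in root position.
In root position the bass is the root, so the root is Bb.
The chord tones are Bb, D, F, giving Bb major.

Bb major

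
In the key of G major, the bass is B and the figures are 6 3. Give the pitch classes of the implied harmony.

B, D, G

A third above B in this key is D.
A sixth above B in this key is G.
Together with the bass B, this spells G major in first inversion.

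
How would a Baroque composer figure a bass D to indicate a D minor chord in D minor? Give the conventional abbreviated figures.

no figures

D is the root of D minor, so the chord is in root position.
A triad in root position is figured 5/3, conventionally abbreviated (no figures — root-position triad).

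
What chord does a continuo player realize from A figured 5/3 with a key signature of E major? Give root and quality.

The figures 5/3 indicate a triad in root position.
In root position the bass is the root, so the root is A.
The chord tones are A, C#, E, giving A major.

A major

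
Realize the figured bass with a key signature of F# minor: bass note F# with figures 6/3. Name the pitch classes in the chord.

A third above F# in this key is A.
A sixth above F# in this key is D.
Together with the bass F#, this spells D major in first inversion.

F#, A, D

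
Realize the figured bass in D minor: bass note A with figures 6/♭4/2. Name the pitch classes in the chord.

A, Bb, Db, F

A second above A in this key is Bb.
A fourth above A in this key is D, lowered to Db by the flat.
A sixth above A in this key is F.
Together with the bass A, this spells Bb minor-major seventh in third inversion.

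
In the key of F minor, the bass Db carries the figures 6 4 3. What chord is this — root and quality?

G half-diminished seventh

The figures 6 4 3 indicate a seventh chord in second inversion.
In second inversion the root lies a fourth above the bass: a fourth above Db in F minor is G.
The chord tones are Db, F, G, Bb, giving G half-diminished seventh.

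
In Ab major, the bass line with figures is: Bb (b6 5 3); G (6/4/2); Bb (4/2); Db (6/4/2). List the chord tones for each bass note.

Bb, Db, F, Gb | G, Ab, C, Eb | Bb, C, Eb, G | Db, Eb, G, Bb

Bb (b6/5/3): Bb, Db, F, Gb.
G (6/4/2): G, Ab, C, Eb.
Bb (6/4/2): Bb, C, Eb, G.
Db (6/4/2): Db, Eb, G, Bb.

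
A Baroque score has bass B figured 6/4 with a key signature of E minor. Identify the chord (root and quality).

E minor

The figures 6/4 indicate a triad in second inversion.
In second inversion the root lies a fourth above the bass: a fourth above B in E minor is E.
The chord tones are B, E, G, giving E minor.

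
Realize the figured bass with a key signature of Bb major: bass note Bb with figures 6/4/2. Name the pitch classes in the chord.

A second above Bb in this key is C.
A fourth above Bb in this key is Eb.
A sixth above Bb in this key is G.
Together with the bass Bb, this spells C minor seventh in third inversion.

Bb, C, Eb, G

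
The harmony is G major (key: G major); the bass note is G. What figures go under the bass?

G is the root of G major, so the chord is in root position.
A triad in root position is figured 5/3, conventionally abbreviated (no figures — root-position triad).

no figures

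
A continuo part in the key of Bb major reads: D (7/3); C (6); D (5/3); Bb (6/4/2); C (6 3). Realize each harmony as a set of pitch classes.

D (7/5/3): D, F, A, C.
C (6/3): C, Eb, A.
D (5/3): D, F, A.
Bb (6/4/2): Bb, C, Eb, G.
C (6/3): C, Eb, A.

D, F, A, C | C, Eb, A | D, F, A | Bb, C, Eb, G | C, Eb, A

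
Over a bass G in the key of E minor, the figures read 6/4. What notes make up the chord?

G, C, E

A fourth above G in this key is C.
A sixth above G in this key is E.
Together with the bass G, this spells C major in second inversion.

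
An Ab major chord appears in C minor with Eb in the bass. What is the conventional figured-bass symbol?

6/4

Eb is the fifth of Ab major, so the chord is in second inversion.
A triad in second inversion is figured 6/4, conventionally abbreviated 6/4.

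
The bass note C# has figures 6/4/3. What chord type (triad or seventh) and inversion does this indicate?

Intervals of 6/4/3 above the bass form a seventh chord; the bass is the fifth, so this is second inversion.

seventh chord, second inversion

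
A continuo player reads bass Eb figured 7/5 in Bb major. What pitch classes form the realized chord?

Eb, G, Bb, D

The written figures 7/5 are shorthand for 7/5/3: the 3 is implied.
A third above Eb in this key is G.
A fifth above Eb in this key is Bb.
A seventh above Eb in this key is D.
Together with the bass Eb, this spells Eb major seventh in root position.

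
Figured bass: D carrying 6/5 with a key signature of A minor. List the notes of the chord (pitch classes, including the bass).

D, F, A, B

The written figures 6/5 are shorthand for 6/5/3: the 3 is implied.
A third above D in this key is F.
A fifth above D in this key is A.
A sixth above D in this key is B.
Together with the bass D, this spells B half-diminished seventh in first inversion.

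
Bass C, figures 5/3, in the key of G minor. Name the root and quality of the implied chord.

C minor

The figures 5/3 indicate a triad in root position.
In root position the bass is the root, so the root is C.
The chord tones are C, Eb, G, giving C minor.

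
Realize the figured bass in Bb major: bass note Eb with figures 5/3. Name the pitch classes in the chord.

A third above Eb in this key is G.
A fifth above Eb in this key is Bb.
Together with the bass Eb, this spells Eb major in root position.

Eb, G, Bb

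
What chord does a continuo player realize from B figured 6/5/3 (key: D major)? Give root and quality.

G major seventh

The figures 6/5/3 indicate a seventh chord in first inversion.
In first inversion the root lies a sixth above the bass: a sixth above B in D major is G.
The chord tones are B, D, F#, G, giving G major seventh.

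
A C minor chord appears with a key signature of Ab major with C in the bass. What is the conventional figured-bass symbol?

C is the root of C minor, so the chord is in root position.
A triad in root position is figured 5/3, conventionally abbreviated (no figures — root-position triad).

no figures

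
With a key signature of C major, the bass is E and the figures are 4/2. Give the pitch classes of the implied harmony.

E, F, A, C

The written figures 4/2 are shorthand for 6/4/2: the 6 is implied.
A second above E in this key is F.
A fourth above E in this key is A.
A sixth above E in this key is C.
Together with the bass E, this spells F major seventh in third inversion.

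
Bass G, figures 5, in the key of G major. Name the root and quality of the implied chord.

The figures 5 indicate a triad in root position.
In root position the bass is the root, so the root is G.
The chord tones are G, B, D, giving G major.

G major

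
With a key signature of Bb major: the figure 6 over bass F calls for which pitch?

D

Counting 5 letter steps above F lands on D; in Bb major, that letter is D.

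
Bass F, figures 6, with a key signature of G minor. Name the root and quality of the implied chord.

The figures 6 indicate a triad in first inversion.
In first inversion the root lies a sixth above the bass: a sixth above F in G minor is D.
The chord tones are F, A, D, giving D minor.

D minor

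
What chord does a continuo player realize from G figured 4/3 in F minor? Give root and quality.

C minor seventh

The figures 4/3 indicate a seventh chord in second inversion.
In second inversion the root lies a fourth above the bass: a fourth above G in F minor is C.
The chord tones are G, Bb, C, Eb, giving C minor seventh.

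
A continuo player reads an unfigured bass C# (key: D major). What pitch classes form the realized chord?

C#, E, G

An unfigured bass implies 5/3.
A third above C# in this key is E.
A fifth above C# in this key is G.
Together with the bass C#, this spells C# diminished in root position.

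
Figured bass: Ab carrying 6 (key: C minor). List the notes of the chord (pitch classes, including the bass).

The written figures 6 are shorthand for 6/3: the 3 is implied.
A third above Ab in this key is C.
A sixth above Ab in this key is F.
Together with the bass Ab, this spells F minor in first inversion.

Ab, C, F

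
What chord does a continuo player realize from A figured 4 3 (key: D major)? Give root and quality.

The figures 4 3 indicate a seventh chord in second inversion.
In second inversion the root lies a fourth above the bass: a fourth above A in D major is D.
The chord tones are A, C#, D, F#, giving D major seventh.

D major seventh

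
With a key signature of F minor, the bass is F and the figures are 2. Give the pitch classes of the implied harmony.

The written figures 2 are shorthand for 6/4/2: the 6/4 are implied.
A second above F in this key is G.
A fourth above F in this key is Bb.
A sixth above F in this key is Db.
Together with the bass F, this spells G half-diminished seventh in third inversion.

F, G, Bb, Db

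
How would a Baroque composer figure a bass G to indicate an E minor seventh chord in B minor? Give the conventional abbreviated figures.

6/5

G is the third of E minor seventh, so the chord is in first inversion.
A seventh chord in first inversion is figured 6/5/3, conventionally abbreviated 6/5.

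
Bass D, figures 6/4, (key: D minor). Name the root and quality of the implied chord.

The figures 6/4 indicate a triad in second inversion.
In second inversion the root lies a fourth above the bass: a fourth above D in D minor is G.
The chord tones are D, G, Bb, giving G minor.

G minor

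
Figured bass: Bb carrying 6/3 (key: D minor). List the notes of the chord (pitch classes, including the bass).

Bb, D, G

A third above Bb in this key is D.
A sixth above Bb in this key is G.
Together with the bass Bb, this spells G minor in first inversion.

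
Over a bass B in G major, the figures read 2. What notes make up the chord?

B, C, E, G

The written figures 2 are shorthand for 6/4/2: the 6/4 are implied.
A second above B in this key is C.
A fourth above B in this key is E.
A sixth above B in this key is G.
Together with the bass B, this spells C major seventh in third inversion.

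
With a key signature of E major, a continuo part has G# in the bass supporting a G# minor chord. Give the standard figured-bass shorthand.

no figures

G# is the root of G# minor, so the chord is in root position.
A triad in root position is figured 5/3, conventionally abbreviated (no figures — root-position triad).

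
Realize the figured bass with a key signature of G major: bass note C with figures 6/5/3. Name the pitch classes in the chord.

C, E, G, A

A third above C in this key is E.
A fifth above C in this key is G.
A sixth above C in this key is A.
Together with the bass C, this spells A minor seventh in first inversion.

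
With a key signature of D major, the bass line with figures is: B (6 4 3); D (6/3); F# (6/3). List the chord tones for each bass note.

B, D, E, G | D, F#, B | F#, A, D

B (6/4/3): B, D, E, G.
D (6/3): D, F#, B.
F# (6/3): F#, A, D.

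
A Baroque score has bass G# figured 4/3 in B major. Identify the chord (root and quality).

The figures 4/3 indicate a seventh chord in second inversion.
In second inversion the root lies a fourth above the bass: a fourth above G# in B major is C#.
The chord tones are G#, B, C#, E, giving C# minor seventh.

C# minor seventh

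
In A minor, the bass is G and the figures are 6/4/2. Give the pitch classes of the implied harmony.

G, A, C, E

A second above G in this key is A.
A fourth above G in this key is C.
A sixth above G in this key is E.
Together with the bass G, this spells A minor seventh in third inversion.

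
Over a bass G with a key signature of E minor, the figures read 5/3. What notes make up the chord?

A third above G in this key is B.
A fifth above G in this key is D.
Together with the bass G, this spells G major in root position.

G, B, D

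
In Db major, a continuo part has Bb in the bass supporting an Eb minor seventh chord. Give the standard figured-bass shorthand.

Bb is the fifth of Eb minor seventh, so the chord is in second inversion.
A seventh chord in second inversion is figured 6/4/3, conventionally abbreviated 4/3.

4/3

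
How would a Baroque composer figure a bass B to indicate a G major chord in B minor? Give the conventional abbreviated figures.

B is the third of G major, so the chord is in first inversion.
A triad in first inversion is figured 6/3, conventionally abbreviated 6.

6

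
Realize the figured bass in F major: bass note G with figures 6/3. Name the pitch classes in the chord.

G, Bb, E

A third above G in this key is Bb.
A sixth above G in this key is E.
Together with the bass G, this spells E diminished in first inversion.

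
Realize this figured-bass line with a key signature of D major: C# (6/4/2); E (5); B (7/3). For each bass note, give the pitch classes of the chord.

C#, D, F#, A | E, G, B | B, D, F#, A

C# (6/4/2): C#, D, F#, A.
E (5/3): E, G, B.
B (7/5/3): B, D, F#, A.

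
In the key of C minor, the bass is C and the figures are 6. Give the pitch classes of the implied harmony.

The written figures 6 are shorthand for 6/3: the 3 is implied.
A third above C in this key is Eb.
A sixth above C in this key is Ab.
Together with the bass C, this spells Ab major in first inversion.

C, Eb, Ab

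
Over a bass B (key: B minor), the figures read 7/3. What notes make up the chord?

The written figures 7/3 are shorthand for 7/5/3: the 5 is implied.
A third above B in this key is D.
A fifth above B in this key is F#.
A seventh above B in this key is A.
Together with the bass B, this spells B minor seventh in root position.

B, D, F#, A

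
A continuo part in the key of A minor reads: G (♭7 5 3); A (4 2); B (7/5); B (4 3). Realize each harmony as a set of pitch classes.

G, B, D, Fb | A, B, D, F | B, D, F, A | B, D, E, G

G (b7/5/3): G, B, D, Fb.
A (6/4/2): A, B, D, F.
B (7/5/3): B, D, F, A.
B (6/4/3): B, D, E, G.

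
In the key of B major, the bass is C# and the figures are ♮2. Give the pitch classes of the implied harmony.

C#, D, F#, A#

The written figures ♮2 are shorthand for 6/4/2: the 6/4 are implied.
A second above C# in this key is D#, made natural (D) by the ♮ figure.
A fourth above C# in this key is F#.
A sixth above C# in this key is A#.
Together with the bass C#, this spells D augmented major seventh in third inversion.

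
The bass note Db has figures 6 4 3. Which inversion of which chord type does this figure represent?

Intervals of 6/4/3 above the bass form a seventh chord; the bass is the fifth, so this is second inversion.

seventh chord, second inversion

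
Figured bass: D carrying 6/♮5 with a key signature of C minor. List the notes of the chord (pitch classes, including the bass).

The written figures 6/♮5 are shorthand for 6/5/3: the 3 is implied.
A third above D in this key is F.
A fifth above D in this key is Ab, made natural (A) by the ♮ figure.
A sixth above D in this key is Bb.
Together with the bass D, this spells Bb major seventh in first inversion.

D, F, A, Bb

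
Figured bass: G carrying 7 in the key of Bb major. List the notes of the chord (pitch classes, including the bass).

G, Bb, D, F

The written figures 7 are shorthand for 7/5/3: the 5/3 are implied.
A third above G in this key is Bb.
A fifth above G in this key is D.
A seventh above G in this key is F.
Together with the bass G, this spells G minor seventh in root position.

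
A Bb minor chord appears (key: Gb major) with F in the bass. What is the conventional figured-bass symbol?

6/4

F is the fifth of Bb minor, so the chord is in second inversion.
A triad in second inversion is figured 6/4, conventionally abbreviated 6/4.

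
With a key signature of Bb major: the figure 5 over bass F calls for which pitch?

C

Counting 4 letter steps above F lands on C; in Bb major, that letter is C.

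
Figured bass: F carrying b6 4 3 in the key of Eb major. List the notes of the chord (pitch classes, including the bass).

F, Ab, Bb, Db

A third above F in this key is Ab.
A fourth above F in this key is Bb.
A sixth above F in this key is D, lowered to Db by the flat.
Together with the bass F, this spells Bb minor seventh in second inversion.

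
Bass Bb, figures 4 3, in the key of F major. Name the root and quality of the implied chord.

E half-diminished seventh

The figures 4 3 indicate a seventh chord in second inversion.
In second inversion the root lies a fourth above the bass: a fourth above Bb in F major is E.
The chord tones are Bb, D, E, G, giving E half-diminished seventh.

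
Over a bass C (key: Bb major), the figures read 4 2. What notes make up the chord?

C, D, F, A

The written figures 4 2 are shorthand for 6/4/2: the 6 is implied.
A second above C in this key is D.
A fourth above C in this key is F.
A sixth above C in this key is A.
Together with the bass C, this spells D minor seventh in third inversion.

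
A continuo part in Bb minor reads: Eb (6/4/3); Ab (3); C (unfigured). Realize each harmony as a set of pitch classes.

Eb (6/4/3): Eb, Gb, Ab, C.
Ab (5/3): Ab, C, Eb.
C (5/3): C, Eb, Gb.

Eb, Gb, Ab, C | Ab, C, Eb | C, Eb, Gb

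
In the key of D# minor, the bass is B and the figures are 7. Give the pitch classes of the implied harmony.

The written figures 7 are shorthand for 7/5/3: the 5/3 are implied.
A third above B in this key is D#.
A fifth above B in this key is F#.
A seventh above B in this key is A#.
Together with the bass B, this spells B major seventh in root position.

B, D#, F#, A#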